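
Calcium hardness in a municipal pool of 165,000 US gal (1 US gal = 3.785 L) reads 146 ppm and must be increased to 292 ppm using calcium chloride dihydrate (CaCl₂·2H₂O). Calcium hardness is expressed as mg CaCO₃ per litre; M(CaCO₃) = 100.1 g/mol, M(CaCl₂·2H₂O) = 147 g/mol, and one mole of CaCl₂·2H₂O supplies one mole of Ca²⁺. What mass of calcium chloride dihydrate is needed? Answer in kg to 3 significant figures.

134 kg

Volume: 165,000 US gal × 3.785 L/gal = 624,525 L.
Hardness to add: (292 − 146) = 146 mg/L as CaCO₃ × 624,525 L = 91,180 g as CaCO₃.
Moles of Ca²⁺ (1 mol Ca²⁺ ≡ 1 mol CaCO₃): 91,180 / 100.1 g/mol = 910.9 mol.
Mass of CaCl₂·2H₂O: 910.9 × 147 = 133,900 g.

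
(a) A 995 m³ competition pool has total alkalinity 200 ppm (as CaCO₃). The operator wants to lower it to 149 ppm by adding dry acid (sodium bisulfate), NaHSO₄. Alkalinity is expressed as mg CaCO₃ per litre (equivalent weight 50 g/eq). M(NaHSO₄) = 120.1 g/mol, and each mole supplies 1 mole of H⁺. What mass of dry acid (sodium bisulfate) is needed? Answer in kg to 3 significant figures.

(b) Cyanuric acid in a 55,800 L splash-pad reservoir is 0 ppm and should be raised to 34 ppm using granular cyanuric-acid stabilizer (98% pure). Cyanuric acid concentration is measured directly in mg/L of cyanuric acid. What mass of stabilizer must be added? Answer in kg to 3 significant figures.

(a) 122 kg; (b) 1.94 kg

(a) Volume: 995 m³ = 995,000 L.
(a) Alkalinity to neutralize: (200 − 149) = 51 mg/L as CaCO₃ × 995,000 L = 50,740 g as CaCO₃.
(a) Equivalents of H⁺ required: 50,740 ÷ 50 g/eq = 1015 eq = 1015 mol NaHSO₄.
(a) Mass of NaHSO₄: 1015 × 120.1 = 121,900 g.

(b) CYA to add: (34 − 0) = 34 mg/L × 55,800 L = 1897 g cyanuric acid.
(b) At 98% purity: 1897 / 0.98 = 1936 g product.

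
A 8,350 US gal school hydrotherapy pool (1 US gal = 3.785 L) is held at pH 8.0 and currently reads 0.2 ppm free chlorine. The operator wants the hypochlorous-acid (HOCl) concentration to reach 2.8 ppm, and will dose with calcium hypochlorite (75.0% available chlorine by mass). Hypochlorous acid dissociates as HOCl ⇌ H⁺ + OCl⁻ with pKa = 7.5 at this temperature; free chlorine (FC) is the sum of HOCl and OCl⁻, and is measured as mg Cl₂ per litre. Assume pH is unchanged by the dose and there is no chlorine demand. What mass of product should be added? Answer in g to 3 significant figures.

Volume: 8,350 US gal × 3.785 L/gal = 31,605 L.
[OCl⁻]/[HOCl] = 10^(pH − pKa) = 10^(8.0 − 7.5) = 3.162; fraction as HOCl = 1/(1 + 3.162) = 0.2403.
Free chlorine required for 2.8 ppm HOCl: 2.8 / 0.2403 = 11.65 ppm.
FC to add: 11.65 − 0.2 = 11.45 mg/L as Cl₂.
Cl₂ equivalent: 11.45 mg/L × 31,605 L = 362 g.
Product at 75.0% available Cl: 362 / 0.75 = 482.7 g.

483 g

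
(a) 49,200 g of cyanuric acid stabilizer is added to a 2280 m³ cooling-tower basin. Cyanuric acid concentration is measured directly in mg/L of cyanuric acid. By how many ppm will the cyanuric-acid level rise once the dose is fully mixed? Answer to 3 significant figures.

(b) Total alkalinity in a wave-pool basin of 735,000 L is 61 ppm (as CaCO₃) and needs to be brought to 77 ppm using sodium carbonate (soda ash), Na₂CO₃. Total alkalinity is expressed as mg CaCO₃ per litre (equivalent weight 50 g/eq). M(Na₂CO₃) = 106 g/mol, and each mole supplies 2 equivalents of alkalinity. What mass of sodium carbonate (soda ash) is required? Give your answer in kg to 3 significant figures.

(a) 21.6 ppm; (b) 12.5 kg

(a) Volume: 2280 m³ = 2,280,000 L.
(a) Rise: 49,200 g / 2,280,000 L × 1000 = 21.58 mg/L.

(b) Alkalinity to add: (77 − 61) = 16 mg/L as CaCO₃ × 735,000 L = 11,760 g as CaCO₃.
(b) Equivalents: 11,760 g ÷ 50 g/eq = 235.2 eq.
(b) Each mole of Na₂CO₃ supplies 2 eq, so 235.2 / 2 = 117.6 mol.
(b) Mass: 117.6 mol × 106 g/mol = 12,470 g.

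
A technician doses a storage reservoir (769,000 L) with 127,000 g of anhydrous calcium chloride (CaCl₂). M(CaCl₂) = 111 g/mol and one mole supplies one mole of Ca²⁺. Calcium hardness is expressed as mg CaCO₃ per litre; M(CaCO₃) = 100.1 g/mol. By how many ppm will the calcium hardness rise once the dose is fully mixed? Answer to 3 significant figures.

Moles of Ca²⁺: 127,000 g ÷ 111 g/mol = 1144 mol.
As CaCO₃: 1144 mol × 100.1 g/mol = 114,500 g.
Rise: 114,500 g / 769,000 L × 1000 = 148.9 mg/L.

149 ppm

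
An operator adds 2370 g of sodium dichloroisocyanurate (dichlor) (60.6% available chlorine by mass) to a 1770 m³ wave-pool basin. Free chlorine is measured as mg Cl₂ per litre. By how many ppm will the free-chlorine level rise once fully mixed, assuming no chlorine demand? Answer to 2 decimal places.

0.81 ppm

Volume: 1770 m³ = 1,770,000 L.
Available chlorine delivered: 2370 g × 0.606 = 1436 g as Cl₂.
Concentration rise: 1436 g / 1,770,000 L = 0.8114 mg/L = 0.81 ppm.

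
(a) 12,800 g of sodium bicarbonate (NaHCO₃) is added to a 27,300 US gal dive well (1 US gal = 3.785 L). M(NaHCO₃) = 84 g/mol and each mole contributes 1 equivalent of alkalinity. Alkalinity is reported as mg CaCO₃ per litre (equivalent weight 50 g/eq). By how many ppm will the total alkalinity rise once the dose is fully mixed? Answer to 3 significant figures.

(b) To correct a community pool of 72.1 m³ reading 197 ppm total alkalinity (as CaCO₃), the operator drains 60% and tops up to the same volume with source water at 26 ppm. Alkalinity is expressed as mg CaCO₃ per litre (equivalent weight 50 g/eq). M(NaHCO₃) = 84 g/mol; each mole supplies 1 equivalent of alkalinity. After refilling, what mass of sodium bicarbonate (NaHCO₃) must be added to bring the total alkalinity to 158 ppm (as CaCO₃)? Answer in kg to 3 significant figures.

(a) 73.7 ppm; (b) 7.70 kg

(a) Volume: 27,300 US gal × 3.785 L/gal = 103,330 L.
(a) Moles of NaHCO₃: 12,800 g ÷ 84 g/mol = 152.4 mol → 152.4 eq of alkalinity.
(a) As CaCO₃: 152.4 eq × 50 g/eq = 7619 g.
(a) Rise: 7619 g / 103,330 L × 1000 = 73.73 mg/L.

(b) Volume: 72.1 m³ = 72,100 L.
(b) After draining 60% and refilling: 197 × 0.40 + 26 × 0.60 = 94.4 ppm.
(b) Deficit to target: 158 − 94.4 = 63.6 mg/L.
(b) As CaCO₃: 63.6 mg/L × 72,100 L = 4586 g; ÷ 50 g/eq ÷ 1 = 91.71 mol NaHCO₃.
(b) Mass: 91.71 × 84 = 7704 g.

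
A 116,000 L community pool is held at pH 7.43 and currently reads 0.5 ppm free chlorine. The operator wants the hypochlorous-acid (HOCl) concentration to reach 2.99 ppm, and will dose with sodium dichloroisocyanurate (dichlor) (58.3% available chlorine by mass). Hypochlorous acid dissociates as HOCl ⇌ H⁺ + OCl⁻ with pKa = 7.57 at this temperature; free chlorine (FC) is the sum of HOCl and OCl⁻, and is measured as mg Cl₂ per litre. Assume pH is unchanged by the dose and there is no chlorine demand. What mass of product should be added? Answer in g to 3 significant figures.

926 g

[OCl⁻]/[HOCl] = 10^(pH − pKa) = 10^(7.43 − 7.57) = 0.7244; fraction as HOCl = 1/(1 + 0.7244) = 0.5799.
Free chlorine required for 2.99 ppm HOCl: 2.99 / 0.5799 = 5.156 ppm.
FC to add: 5.156 − 0.5 = 4.656 mg/L as Cl₂.
Cl₂ equivalent: 4.656 mg/L × 116,000 L = 540.1 g.
Product at 58.3% available Cl: 540.1 / 0.583 = 926.4 g.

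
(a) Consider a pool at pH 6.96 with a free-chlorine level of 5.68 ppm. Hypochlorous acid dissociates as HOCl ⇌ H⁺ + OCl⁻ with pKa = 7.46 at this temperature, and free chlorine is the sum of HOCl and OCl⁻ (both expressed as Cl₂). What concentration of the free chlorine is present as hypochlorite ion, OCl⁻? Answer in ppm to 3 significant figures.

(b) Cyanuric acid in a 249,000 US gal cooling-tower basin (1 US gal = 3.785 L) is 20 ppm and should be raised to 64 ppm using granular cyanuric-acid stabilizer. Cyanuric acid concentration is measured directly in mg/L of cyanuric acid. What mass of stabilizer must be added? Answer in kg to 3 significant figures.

(a) [OCl⁻]/[HOCl] = 10^(pH − pKa) = 10^(6.96 − 7.46) = 10^-0.50 = 0.3162.
(a) Fraction as HOCl = 1 / (1 + 0.3162) = 0.7597.
(a) OCl⁻ = (1 − 0.7597) × 5.68 ppm = 1.365 ppm.

(b) Volume: 249,000 US gal × 3.785 L/gal = 942,465 L.
(b) CYA to add: (64 − 20) = 44 mg/L × 942,465 L = 41,470 g cyanuric acid.

(a) 1.36 ppm; (b) 41.5 kg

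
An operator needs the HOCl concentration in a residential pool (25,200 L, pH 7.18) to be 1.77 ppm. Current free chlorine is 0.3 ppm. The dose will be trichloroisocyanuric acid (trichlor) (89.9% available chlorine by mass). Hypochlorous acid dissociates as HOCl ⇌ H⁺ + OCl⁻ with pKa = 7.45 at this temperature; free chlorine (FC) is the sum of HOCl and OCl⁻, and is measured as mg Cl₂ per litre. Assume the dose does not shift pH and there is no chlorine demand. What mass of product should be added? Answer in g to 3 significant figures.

[OCl⁻]/[HOCl] = 10^(pH − pKa) = 10^(7.18 − 7.45) = 0.537; fraction as HOCl = 1/(1 + 0.537) = 0.6506.
Free chlorine required for 1.77 ppm HOCl: 1.77 / 0.6506 = 2.721 ppm.
FC to add: 2.721 − 0.3 = 2.421 mg/L as Cl₂.
Cl₂ equivalent: 2.421 mg/L × 25,200 L = 61 g.
Product at 89.9% available Cl: 61 / 0.899 = 67.85 g.

67.9 g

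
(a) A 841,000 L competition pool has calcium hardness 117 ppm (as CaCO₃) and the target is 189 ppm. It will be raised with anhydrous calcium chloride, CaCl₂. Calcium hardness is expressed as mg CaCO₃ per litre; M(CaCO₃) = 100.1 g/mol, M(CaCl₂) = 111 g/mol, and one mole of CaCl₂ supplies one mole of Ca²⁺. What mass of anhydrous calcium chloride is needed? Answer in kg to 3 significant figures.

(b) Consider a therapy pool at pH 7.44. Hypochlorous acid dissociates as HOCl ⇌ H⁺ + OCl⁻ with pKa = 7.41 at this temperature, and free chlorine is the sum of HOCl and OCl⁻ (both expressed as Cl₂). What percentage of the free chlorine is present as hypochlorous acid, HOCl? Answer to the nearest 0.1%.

(a) Hardness to add: (189 − 117) = 72 mg/L as CaCO₃ × 841,000 L = 60,550 g as CaCO₃.
(a) Moles of Ca²⁺ (1 mol Ca²⁺ ≡ 1 mol CaCO₃): 60,550 / 100.1 g/mol = 604.9 mol.
(a) Mass of CaCl₂: 604.9 × 111 = 67,150 g.

(b) [OCl⁻]/[HOCl] = 10^(pH − pKa) = 10^(7.44 − 7.41) = 10^0.03 = 1.072.
(b) Fraction as HOCl = 1 / (1 + 1.072) = 0.4827.

(a) 67.1 kg; (b) 48.3%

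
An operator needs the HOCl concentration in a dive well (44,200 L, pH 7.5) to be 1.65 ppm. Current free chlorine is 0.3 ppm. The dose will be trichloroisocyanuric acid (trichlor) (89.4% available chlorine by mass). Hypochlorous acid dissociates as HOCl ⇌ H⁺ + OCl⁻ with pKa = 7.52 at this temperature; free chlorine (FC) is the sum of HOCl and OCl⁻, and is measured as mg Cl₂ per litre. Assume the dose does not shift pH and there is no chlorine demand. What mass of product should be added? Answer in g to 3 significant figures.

[OCl⁻]/[HOCl] = 10^(pH − pKa) = 10^(7.5 − 7.52) = 0.955; fraction as HOCl = 1/(1 + 0.955) = 0.5115.
Free chlorine required for 1.65 ppm HOCl: 1.65 / 0.5115 = 3.226 ppm.
FC to add: 3.226 − 0.3 = 2.926 mg/L as Cl₂.
Cl₂ equivalent: 2.926 mg/L × 44,200 L = 129.3 g.
Product at 89.4% available Cl: 129.3 / 0.894 = 144.7 g.

145 g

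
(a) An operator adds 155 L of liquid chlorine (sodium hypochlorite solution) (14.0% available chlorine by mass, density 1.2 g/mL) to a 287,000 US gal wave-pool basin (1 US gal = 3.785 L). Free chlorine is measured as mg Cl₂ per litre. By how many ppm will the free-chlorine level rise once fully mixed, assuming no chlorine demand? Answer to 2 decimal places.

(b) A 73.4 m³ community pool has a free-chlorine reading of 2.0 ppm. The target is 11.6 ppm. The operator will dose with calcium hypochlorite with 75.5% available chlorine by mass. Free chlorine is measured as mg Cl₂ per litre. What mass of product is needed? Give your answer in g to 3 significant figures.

(a) 23.97 ppm; (b) 933 g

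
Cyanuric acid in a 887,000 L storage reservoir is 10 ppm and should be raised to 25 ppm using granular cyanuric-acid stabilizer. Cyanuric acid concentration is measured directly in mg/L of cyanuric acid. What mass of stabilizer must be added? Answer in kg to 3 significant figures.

CYA to add: (25 − 10) = 15 mg/L × 887,000 L = 13,300 g cyanuric acid.

13.3 kg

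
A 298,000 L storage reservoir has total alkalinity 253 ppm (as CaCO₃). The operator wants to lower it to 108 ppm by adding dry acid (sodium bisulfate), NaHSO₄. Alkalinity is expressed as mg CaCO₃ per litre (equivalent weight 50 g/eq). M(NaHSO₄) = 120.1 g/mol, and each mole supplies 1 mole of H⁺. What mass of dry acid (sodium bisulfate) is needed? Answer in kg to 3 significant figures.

104 kg

Alkalinity to neutralize: (253 − 108) = 145 mg/L as CaCO₃ × 298,000 L = 43,210 g as CaCO₃.
Equivalents of H⁺ required: 43,210 ÷ 50 g/eq = 864.2 eq = 864.2 mol NaHSO₄.
Mass of NaHSO₄: 864.2 × 120.1 = 103,800 g.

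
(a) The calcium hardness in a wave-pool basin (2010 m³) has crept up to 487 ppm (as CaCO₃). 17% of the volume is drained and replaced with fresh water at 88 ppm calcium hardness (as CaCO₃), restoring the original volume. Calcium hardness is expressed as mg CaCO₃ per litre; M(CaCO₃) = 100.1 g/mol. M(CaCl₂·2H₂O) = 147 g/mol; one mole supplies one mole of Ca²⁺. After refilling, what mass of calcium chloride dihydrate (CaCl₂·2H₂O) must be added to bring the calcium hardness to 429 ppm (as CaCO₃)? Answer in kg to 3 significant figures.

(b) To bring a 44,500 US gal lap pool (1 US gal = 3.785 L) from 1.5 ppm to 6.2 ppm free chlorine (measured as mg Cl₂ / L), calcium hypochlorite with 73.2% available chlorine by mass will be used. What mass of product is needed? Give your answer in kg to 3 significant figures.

(a) 29.0 kg; (b) 1.08 kg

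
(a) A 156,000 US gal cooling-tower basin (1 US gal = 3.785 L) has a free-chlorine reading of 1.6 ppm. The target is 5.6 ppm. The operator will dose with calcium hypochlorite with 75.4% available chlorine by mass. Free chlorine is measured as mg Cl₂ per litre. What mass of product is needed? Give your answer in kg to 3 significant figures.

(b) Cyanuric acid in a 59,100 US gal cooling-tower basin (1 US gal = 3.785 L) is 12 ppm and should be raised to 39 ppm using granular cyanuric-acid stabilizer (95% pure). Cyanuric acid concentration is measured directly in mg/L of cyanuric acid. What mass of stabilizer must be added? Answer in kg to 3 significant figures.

(a) Volume: 156,000 US gal × 3.785 L/gal = 590,460 L.
(a) Chlorine deficit: 5.6 − 1.6 = 4 ppm = 4 mg/L as Cl₂.
(a) Cl₂ equivalent needed: 4 mg/L × 590,460 L = 2,362,000 mg = 2362 g.
(a) Product at 75.4% available chlorine: 2362 / 0.754 = 3132 g.

(b) Volume: 59,100 US gal × 3.785 L/gal = 223,694 L.
(b) CYA to add: (39 − 12) = 27 mg/L × 223,694 L = 6040 g cyanuric acid.
(b) At 95% purity: 6040 / 0.95 = 6358 g product.

(a) 3.13 kg; (b) 6.36 kg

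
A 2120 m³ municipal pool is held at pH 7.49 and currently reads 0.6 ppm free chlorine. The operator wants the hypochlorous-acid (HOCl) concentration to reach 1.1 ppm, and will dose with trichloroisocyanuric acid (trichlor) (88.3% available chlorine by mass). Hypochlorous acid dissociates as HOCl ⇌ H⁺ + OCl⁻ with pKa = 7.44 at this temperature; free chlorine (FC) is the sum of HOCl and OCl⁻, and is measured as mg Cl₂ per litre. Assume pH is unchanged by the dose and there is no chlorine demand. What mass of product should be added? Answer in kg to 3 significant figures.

4.16 kg

Volume: 2120 m³ = 2,120,000 L.
[OCl⁻]/[HOCl] = 10^(pH − pKa) = 10^(7.49 − 7.44) = 1.122; fraction as HOCl = 1/(1 + 1.122) = 0.4712.
Free chlorine required for 1.1 ppm HOCl: 1.1 / 0.4712 = 2.334 ppm.
FC to add: 2.334 − 0.6 = 1.734 mg/L as Cl₂.
Cl₂ equivalent: 1.734 mg/L × 2,120,000 L = 3677 g.
Product at 88.3% available Cl: 3677 / 0.883 = 4164 g.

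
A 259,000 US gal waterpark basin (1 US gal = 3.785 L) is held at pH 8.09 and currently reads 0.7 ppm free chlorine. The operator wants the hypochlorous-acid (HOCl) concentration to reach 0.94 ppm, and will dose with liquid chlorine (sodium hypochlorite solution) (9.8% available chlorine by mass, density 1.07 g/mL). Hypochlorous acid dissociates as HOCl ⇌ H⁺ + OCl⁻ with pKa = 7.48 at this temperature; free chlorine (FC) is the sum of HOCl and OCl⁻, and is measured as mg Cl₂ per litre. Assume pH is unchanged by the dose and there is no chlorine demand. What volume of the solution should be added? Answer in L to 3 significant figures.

38.0 L

Volume: 259,000 US gal × 3.785 L/gal = 980,315 L.
[OCl⁻]/[HOCl] = 10^(pH − pKa) = 10^(8.09 − 7.48) = 4.074; fraction as HOCl = 1/(1 + 4.074) = 0.1971.
Free chlorine required for 0.94 ppm HOCl: 0.94 / 0.1971 = 4.769 ppm.
FC to add: 4.769 − 0.7 = 4.069 mg/L as Cl₂.
Cl₂ equivalent: 4.069 mg/L × 980,315 L = 3989 g.
Product at 9.8% available Cl: 3989 / 0.098 = 40,710 g.
Volume: 40,710 g ÷ 1.07 g/mL = 38,040 mL.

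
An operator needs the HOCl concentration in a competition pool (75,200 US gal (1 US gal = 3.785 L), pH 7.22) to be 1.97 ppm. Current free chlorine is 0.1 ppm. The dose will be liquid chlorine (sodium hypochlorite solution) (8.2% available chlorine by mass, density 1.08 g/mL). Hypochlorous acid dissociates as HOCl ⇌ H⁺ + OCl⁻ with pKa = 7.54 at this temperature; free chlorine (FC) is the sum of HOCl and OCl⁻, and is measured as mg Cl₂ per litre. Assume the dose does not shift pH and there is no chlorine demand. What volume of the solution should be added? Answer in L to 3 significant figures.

9.04 L

Volume: 75,200 US gal × 3.785 L/gal = 284,632 L.
[OCl⁻]/[HOCl] = 10^(pH − pKa) = 10^(7.22 − 7.54) = 0.4786; fraction as HOCl = 1/(1 + 0.4786) = 0.6763.
Free chlorine required for 1.97 ppm HOCl: 1.97 / 0.6763 = 2.913 ppm.
FC to add: 2.913 − 0.1 = 2.813 mg/L as Cl₂.
Cl₂ equivalent: 2.813 mg/L × 284,632 L = 800.6 g.
Product at 8.2% available Cl: 800.6 / 0.082 = 9764 g.
Volume: 9764 g ÷ 1.08 g/mL = 9041 mL.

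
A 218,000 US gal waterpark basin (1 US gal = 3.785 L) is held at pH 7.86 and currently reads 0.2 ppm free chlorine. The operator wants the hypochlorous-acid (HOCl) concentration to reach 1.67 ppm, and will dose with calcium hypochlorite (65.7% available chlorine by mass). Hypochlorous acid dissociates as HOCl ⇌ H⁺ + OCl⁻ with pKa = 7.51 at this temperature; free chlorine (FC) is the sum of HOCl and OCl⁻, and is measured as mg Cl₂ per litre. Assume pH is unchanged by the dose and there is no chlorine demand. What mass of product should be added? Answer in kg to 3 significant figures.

6.54 kg

Volume: 218,000 US gal × 3.785 L/gal = 825,130 L.
[OCl⁻]/[HOCl] = 10^(pH − pKa) = 10^(7.86 − 7.51) = 2.239; fraction as HOCl = 1/(1 + 2.239) = 0.3088.
Free chlorine required for 1.67 ppm HOCl: 1.67 / 0.3088 = 5.409 ppm.
FC to add: 5.409 − 0.2 = 5.209 mg/L as Cl₂.
Cl₂ equivalent: 5.209 mg/L × 825,130 L = 4298 g.
Product at 65.7% available Cl: 4298 / 0.657 = 6542 g.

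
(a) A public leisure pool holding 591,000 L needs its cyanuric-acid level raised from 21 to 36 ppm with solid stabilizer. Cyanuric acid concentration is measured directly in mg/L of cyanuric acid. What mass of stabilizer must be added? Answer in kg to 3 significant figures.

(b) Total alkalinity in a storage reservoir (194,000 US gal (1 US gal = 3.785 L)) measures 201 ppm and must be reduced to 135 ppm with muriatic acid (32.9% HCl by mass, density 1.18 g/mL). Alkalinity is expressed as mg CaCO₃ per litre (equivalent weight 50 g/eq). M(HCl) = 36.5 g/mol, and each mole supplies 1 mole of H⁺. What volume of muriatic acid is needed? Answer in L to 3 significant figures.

(a) CYA to add: (36 − 21) = 15 mg/L × 591,000 L = 8865 g cyanuric acid.

(b) Volume: 194,000 US gal × 3.785 L/gal = 734,290 L.
(b) Alkalinity to neutralize: (201 − 135) = 66 mg/L as CaCO₃ × 734,290 L = 48,460 g as CaCO₃.
(b) Equivalents of H⁺ required: 48,460 ÷ 50 g/eq = 969.3 eq = 969.3 mol HCl.
(b) Mass of HCl: 969.3 × 36.5 = 35,380 g.
(b) Mass of 32.9% solution: 35,380 / 0.329 = 107,500 g.
(b) Volume: 107,500 g ÷ 1.18 g/mL = 91,130 mL.

(a) 8.87 kg; (b) 91.1 L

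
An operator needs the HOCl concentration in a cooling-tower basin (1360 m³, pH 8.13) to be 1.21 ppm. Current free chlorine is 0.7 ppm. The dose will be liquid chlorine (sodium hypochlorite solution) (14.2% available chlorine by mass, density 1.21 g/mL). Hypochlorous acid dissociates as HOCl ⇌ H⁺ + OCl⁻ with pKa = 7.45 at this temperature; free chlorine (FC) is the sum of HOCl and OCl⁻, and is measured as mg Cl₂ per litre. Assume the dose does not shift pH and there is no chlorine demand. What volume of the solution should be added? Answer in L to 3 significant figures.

49.9 L

Volume: 1360 m³ = 1,360,000 L.
[OCl⁻]/[HOCl] = 10^(pH − pKa) = 10^(8.13 − 7.45) = 4.786; fraction as HOCl = 1/(1 + 4.786) = 0.1728.
Free chlorine required for 1.21 ppm HOCl: 1.21 / 0.1728 = 7.001 ppm.
FC to add: 7.001 − 0.7 = 6.301 mg/L as Cl₂.
Cl₂ equivalent: 6.301 mg/L × 1,360,000 L = 8570 g.
Product at 14.2% available Cl: 8570 / 0.142 = 60,350 g.
Volume: 60,350 g ÷ 1.21 g/mL = 49,880 mL.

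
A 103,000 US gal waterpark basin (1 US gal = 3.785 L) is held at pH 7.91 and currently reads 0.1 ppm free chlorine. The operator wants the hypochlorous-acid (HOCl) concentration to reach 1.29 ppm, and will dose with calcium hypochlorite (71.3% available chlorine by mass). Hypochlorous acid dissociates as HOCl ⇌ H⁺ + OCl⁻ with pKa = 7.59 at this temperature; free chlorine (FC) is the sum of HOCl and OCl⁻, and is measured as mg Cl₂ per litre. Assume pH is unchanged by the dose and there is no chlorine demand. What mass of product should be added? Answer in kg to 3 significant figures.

2.12 kg

Volume: 103,000 US gal × 3.785 L/gal = 389,855 L.
[OCl⁻]/[HOCl] = 10^(pH − pKa) = 10^(7.91 − 7.59) = 2.089; fraction as HOCl = 1/(1 + 2.089) = 0.3237.
Free chlorine required for 1.29 ppm HOCl: 1.29 / 0.3237 = 3.985 ppm.
FC to add: 3.985 − 0.1 = 3.885 mg/L as Cl₂.
Cl₂ equivalent: 3.885 mg/L × 389,855 L = 1515 g.
Product at 71.3% available Cl: 1515 / 0.713 = 2124 g.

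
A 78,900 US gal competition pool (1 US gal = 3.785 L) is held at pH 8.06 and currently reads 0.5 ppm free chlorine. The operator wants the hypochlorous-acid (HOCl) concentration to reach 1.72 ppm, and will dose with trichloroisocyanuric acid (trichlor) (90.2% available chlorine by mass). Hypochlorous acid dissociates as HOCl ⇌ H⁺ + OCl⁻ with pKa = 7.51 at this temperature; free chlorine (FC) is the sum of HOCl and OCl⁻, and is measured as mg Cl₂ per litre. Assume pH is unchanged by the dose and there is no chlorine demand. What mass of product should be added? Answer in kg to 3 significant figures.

2.42 kg

Volume: 78,900 US gal × 3.785 L/gal = 298,636 L.
[OCl⁻]/[HOCl] = 10^(pH − pKa) = 10^(8.06 − 7.51) = 3.548; fraction as HOCl = 1/(1 + 3.548) = 0.2199.
Free chlorine required for 1.72 ppm HOCl: 1.72 / 0.2199 = 7.823 ppm.
FC to add: 7.823 − 0.5 = 7.323 mg/L as Cl₂.
Cl₂ equivalent: 7.323 mg/L × 298,636 L = 2187 g.
Product at 90.2% available Cl: 2187 / 0.902 = 2424 g.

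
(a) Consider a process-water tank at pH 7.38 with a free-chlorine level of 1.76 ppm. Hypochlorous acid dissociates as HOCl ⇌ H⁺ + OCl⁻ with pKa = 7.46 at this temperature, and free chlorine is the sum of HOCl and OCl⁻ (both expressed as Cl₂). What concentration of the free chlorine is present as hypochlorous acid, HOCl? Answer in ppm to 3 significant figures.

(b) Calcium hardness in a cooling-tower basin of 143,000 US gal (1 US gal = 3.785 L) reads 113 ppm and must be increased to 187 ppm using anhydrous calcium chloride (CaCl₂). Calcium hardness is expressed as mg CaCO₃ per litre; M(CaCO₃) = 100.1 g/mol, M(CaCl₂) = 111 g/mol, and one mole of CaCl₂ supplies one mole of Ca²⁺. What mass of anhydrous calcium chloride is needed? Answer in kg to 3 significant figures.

(a) [OCl⁻]/[HOCl] = 10^(pH − pKa) = 10^(7.38 − 7.46) = 10^-0.08 = 0.8318.
(a) Fraction as HOCl = 1 / (1 + 0.8318) = 0.5459.
(a) HOCl = 0.5459 × 1.76 ppm = 0.9608 ppm.

(b) Volume: 143,000 US gal × 3.785 L/gal = 541,255 L.
(b) Hardness to add: (187 − 113) = 74 mg/L as CaCO₃ × 541,255 L = 40,050 g as CaCO₃.
(b) Moles of Ca²⁺ (1 mol Ca²⁺ ≡ 1 mol CaCO₃): 40,050 / 100.1 g/mol = 400.1 mol.
(b) Mass of CaCl₂: 400.1 × 111 = 44,410 g.

(a) 0.961 ppm; (b) 44.4 kg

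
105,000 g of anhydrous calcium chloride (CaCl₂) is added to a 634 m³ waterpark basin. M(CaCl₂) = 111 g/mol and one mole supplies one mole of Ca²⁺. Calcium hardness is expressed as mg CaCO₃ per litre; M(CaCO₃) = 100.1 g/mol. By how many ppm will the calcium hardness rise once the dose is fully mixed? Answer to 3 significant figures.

149 ppm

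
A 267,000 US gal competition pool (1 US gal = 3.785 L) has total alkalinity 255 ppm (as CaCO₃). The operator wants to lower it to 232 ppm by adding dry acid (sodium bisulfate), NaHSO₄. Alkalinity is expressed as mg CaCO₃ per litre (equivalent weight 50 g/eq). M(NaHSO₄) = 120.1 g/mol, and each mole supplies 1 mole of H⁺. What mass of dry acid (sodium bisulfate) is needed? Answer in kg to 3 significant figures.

55.8 kg

Volume: 267,000 US gal × 3.785 L/gal = 1,010,595 L.
Alkalinity to neutralize: (255 − 232) = 23 mg/L as CaCO₃ × 1,010,595 L = 23,240 g as CaCO₃.
Equivalents of H⁺ required: 23,240 ÷ 50 g/eq = 464.9 eq = 464.9 mol NaHSO₄.
Mass of NaHSO₄: 464.9 × 120.1 = 55,830 g.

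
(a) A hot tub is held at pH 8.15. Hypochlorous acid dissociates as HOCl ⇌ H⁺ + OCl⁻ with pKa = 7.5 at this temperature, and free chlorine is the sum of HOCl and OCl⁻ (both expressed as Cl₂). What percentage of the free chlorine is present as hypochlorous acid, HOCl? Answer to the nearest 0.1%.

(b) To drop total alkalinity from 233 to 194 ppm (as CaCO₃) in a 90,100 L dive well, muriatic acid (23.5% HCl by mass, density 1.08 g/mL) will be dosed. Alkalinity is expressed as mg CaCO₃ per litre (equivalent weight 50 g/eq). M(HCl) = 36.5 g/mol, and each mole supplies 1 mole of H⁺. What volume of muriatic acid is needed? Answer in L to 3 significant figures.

(a) [OCl⁻]/[HOCl] = 10^(pH − pKa) = 10^(8.15 − 7.5) = 10^0.65 = 4.467.
(a) Fraction as HOCl = 1 / (1 + 4.467) = 0.1829.

(b) Alkalinity to neutralize: (233 − 194) = 39 mg/L as CaCO₃ × 90,100 L = 3514 g as CaCO₃.
(b) Equivalents of H⁺ required: 3514 ÷ 50 g/eq = 70.28 eq = 70.28 mol HCl.
(b) Mass of HCl: 70.28 × 36.5 = 2565 g.
(b) Mass of 23.5% solution: 2565 / 0.235 = 10,920 g.
(b) Volume: 10,920 g ÷ 1.08 g/mL = 10,110 mL.

(a) 18.3%; (b) 10.1 L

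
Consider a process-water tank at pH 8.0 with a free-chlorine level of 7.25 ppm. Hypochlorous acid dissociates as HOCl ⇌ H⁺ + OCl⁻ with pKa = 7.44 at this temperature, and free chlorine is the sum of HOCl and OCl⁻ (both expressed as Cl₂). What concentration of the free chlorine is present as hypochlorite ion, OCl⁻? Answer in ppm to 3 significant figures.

[OCl⁻]/[HOCl] = 10^(pH − pKa) = 10^(8.0 − 7.44) = 10^0.56 = 3.631.
Fraction as HOCl = 1 / (1 + 3.631) = 0.2159.
OCl⁻ = (1 − 0.2159) × 7.25 ppm = 5.684 ppm.

5.68 ppm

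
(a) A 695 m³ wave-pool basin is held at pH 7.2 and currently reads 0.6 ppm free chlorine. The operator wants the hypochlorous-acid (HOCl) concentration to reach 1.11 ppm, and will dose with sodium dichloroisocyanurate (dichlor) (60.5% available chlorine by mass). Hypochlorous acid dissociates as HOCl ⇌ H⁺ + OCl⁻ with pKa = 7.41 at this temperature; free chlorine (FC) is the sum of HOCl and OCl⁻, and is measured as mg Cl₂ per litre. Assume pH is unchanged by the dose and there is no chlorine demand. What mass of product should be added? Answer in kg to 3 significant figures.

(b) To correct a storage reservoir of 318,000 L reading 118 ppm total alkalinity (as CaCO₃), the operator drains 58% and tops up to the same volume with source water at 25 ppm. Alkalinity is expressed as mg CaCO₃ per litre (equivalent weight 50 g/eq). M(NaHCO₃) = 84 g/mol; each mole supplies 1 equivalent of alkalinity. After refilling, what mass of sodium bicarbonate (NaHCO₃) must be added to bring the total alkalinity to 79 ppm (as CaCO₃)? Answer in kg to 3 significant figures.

(a) 1.37 kg; (b) 7.98 kg

(a) Volume: 695 m³ = 695,000 L.
(a) [OCl⁻]/[HOCl] = 10^(pH − pKa) = 10^(7.2 − 7.41) = 0.6166; fraction as HOCl = 1/(1 + 0.6166) = 0.6186.
(a) Free chlorine required for 1.11 ppm HOCl: 1.11 / 0.6186 = 1.794 ppm.
(a) FC to add: 1.794 − 0.6 = 1.194 mg/L as Cl₂.
(a) Cl₂ equivalent: 1.194 mg/L × 695,000 L = 830.1 g.
(a) Product at 60.5% available Cl: 830.1 / 0.605 = 1372 g.

(b) After draining 58% and refilling: 118 × 0.42 + 25 × 0.58 = 64.06 ppm.
(b) Deficit to target: 79 − 64.06 = 14.94 mg/L.
(b) As CaCO₃: 14.94 mg/L × 318,000 L = 4751 g; ÷ 50 g/eq ÷ 1 = 95.02 mol NaHCO₃.
(b) Mass: 95.02 × 84 = 7982 g.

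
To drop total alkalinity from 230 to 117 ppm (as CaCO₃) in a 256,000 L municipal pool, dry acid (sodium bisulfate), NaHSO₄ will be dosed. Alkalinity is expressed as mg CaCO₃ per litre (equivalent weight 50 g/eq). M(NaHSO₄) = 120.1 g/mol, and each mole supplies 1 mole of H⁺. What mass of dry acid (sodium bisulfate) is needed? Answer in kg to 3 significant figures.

69.5 kg

Alkalinity to neutralize: (230 − 117) = 113 mg/L as CaCO₃ × 256,000 L = 28,930 g as CaCO₃.
Equivalents of H⁺ required: 28,930 ÷ 50 g/eq = 578.6 eq = 578.6 mol NaHSO₄.
Mass of NaHSO₄: 578.6 × 120.1 = 69,490 g.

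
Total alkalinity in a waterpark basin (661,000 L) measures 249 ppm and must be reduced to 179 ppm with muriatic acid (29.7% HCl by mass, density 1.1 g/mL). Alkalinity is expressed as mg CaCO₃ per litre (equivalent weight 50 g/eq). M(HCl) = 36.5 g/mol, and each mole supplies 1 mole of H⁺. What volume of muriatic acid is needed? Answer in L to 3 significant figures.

103 L

Alkalinity to neutralize: (249 − 179) = 70 mg/L as CaCO₃ × 661,000 L = 46,270 g as CaCO₃.
Equivalents of H⁺ required: 46,270 ÷ 50 g/eq = 925.4 eq = 925.4 mol HCl.
Mass of HCl: 925.4 × 36.5 = 33,780 g.
Mass of 29.7% solution: 33,780 / 0.297 = 113,700 g.
Volume: 113,700 g ÷ 1.1 g/mL = 103,400 mL.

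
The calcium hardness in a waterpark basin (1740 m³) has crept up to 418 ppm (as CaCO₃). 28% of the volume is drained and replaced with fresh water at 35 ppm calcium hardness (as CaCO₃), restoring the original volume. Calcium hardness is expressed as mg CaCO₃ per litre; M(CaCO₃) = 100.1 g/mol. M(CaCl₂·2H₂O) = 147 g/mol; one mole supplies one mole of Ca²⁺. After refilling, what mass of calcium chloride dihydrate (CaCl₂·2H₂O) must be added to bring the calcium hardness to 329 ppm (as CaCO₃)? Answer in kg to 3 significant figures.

46.6 kg

Volume: 1740 m³ = 1,740,000 L.
After draining 28% and refilling: 418 × 0.72 + 35 × 0.28 = 310.76 ppm.
Deficit to target: 329 − 310.76 = 18.24 mg/L.
As CaCO₃: 18.24 mg/L × 1,740,000 L = 31,740 g; ÷ 100.1 = 317.1 mol Ca²⁺.
Mass: 317.1 × 147 = 46,610 g.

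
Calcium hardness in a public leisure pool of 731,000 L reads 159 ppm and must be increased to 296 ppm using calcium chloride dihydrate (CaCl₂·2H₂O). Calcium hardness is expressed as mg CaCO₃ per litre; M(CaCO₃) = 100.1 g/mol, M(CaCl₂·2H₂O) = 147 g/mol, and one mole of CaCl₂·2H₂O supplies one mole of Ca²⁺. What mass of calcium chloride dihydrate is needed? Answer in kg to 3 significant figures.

147 kg

Hardness to add: (296 − 159) = 137 mg/L as CaCO₃ × 731,000 L = 100,100 g as CaCO₃.
Moles of Ca²⁺ (1 mol Ca²⁺ ≡ 1 mol CaCO₃): 100,100 / 100.1 g/mol = 1000 mol.
Mass of CaCl₂·2H₂O: 1000 × 147 = 147,100 g.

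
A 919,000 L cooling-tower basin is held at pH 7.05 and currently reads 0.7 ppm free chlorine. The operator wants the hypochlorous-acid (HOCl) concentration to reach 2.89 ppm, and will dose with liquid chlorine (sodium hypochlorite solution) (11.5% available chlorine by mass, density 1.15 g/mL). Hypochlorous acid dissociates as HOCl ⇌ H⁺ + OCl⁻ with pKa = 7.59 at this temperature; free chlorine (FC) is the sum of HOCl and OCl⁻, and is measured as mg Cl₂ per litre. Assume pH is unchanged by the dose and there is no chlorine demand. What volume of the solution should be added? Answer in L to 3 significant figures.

21.0 L

[OCl⁻]/[HOCl] = 10^(pH − pKa) = 10^(7.05 − 7.59) = 0.2884; fraction as HOCl = 1/(1 + 0.2884) = 0.7762.
Free chlorine required for 2.89 ppm HOCl: 2.89 / 0.7762 = 3.723 ppm.
FC to add: 3.723 − 0.7 = 3.023 mg/L as Cl₂.
Cl₂ equivalent: 3.023 mg/L × 919,000 L = 2779 g.
Product at 11.5% available Cl: 2779 / 0.115 = 24,160 g.
Volume: 24,160 g ÷ 1.15 g/mL = 21,010 mL.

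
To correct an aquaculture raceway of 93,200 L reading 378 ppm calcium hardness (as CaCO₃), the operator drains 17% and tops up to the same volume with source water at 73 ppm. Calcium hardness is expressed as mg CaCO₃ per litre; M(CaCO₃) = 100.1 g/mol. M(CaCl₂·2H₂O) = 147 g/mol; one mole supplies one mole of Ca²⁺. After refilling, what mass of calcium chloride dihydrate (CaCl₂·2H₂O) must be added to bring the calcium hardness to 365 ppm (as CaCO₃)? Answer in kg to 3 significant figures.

After draining 17% and refilling: 378 × 0.83 + 73 × 0.17 = 326.15 ppm.
Deficit to target: 365 − 326.15 = 38.85 mg/L.
As CaCO₃: 38.85 mg/L × 93,200 L = 3621 g; ÷ 100.1 = 36.17 mol Ca²⁺.
Mass: 36.17 × 147 = 5317 g.

5.32 kg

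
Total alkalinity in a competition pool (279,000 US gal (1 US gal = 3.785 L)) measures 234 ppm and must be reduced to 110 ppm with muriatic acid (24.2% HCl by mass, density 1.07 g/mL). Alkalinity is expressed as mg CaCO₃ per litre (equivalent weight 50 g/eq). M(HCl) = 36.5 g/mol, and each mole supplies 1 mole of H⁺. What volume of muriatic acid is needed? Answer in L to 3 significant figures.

Volume: 279,000 US gal × 3.785 L/gal = 1,056,015 L.
Alkalinity to neutralize: (234 − 110) = 124 mg/L as CaCO₃ × 1,056,015 L = 130,900 g as CaCO₃.
Equivalents of H⁺ required: 130,900 ÷ 50 g/eq = 2619 eq = 2619 mol HCl.
Mass of HCl: 2619 × 36.5 = 95,590 g.
Mass of 24.2% solution: 95,590 / 0.242 = 395,000 g.
Volume: 395,000 g ÷ 1.07 g/mL = 369,200 mL.

369 L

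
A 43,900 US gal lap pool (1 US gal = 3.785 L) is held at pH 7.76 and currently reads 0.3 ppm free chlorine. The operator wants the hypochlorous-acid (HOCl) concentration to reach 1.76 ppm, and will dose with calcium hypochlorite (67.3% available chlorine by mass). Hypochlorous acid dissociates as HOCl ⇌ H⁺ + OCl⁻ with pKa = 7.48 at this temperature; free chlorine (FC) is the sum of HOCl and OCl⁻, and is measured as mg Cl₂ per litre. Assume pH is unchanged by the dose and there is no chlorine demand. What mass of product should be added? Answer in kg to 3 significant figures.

Volume: 43,900 US gal × 3.785 L/gal = 166,162 L.
[OCl⁻]/[HOCl] = 10^(pH − pKa) = 10^(7.76 − 7.48) = 1.905; fraction as HOCl = 1/(1 + 1.905) = 0.3442.
Free chlorine required for 1.76 ppm HOCl: 1.76 / 0.3442 = 5.114 ppm.
FC to add: 5.114 − 0.3 = 4.814 mg/L as Cl₂.
Cl₂ equivalent: 4.814 mg/L × 166,162 L = 799.8 g.
Product at 67.3% available Cl: 799.8 / 0.673 = 1188 g.

1.19 kg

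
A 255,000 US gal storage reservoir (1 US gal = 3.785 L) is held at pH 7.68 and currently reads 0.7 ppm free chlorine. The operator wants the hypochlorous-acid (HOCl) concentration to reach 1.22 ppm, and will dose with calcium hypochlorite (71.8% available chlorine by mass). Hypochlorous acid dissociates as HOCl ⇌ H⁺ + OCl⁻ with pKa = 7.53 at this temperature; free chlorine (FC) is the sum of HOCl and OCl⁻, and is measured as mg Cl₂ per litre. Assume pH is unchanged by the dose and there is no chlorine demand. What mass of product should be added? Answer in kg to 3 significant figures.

Volume: 255,000 US gal × 3.785 L/gal = 965,175 L.
[OCl⁻]/[HOCl] = 10^(pH − pKa) = 10^(7.68 − 7.53) = 1.413; fraction as HOCl = 1/(1 + 1.413) = 0.4145.
Free chlorine required for 1.22 ppm HOCl: 1.22 / 0.4145 = 2.943 ppm.
FC to add: 2.943 − 0.7 = 2.243 mg/L as Cl₂.
Cl₂ equivalent: 2.243 mg/L × 965,175 L = 2165 g.
Product at 71.8% available Cl: 2165 / 0.718 = 3016 g.

3.02 kg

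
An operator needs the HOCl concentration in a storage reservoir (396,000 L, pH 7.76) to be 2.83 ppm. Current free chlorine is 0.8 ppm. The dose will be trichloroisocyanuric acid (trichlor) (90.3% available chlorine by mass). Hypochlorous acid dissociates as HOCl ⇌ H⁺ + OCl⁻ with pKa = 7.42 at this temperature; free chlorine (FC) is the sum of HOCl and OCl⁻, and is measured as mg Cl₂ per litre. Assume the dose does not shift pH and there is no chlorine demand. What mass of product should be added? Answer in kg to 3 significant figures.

3.61 kg

[OCl⁻]/[HOCl] = 10^(pH − pKa) = 10^(7.76 − 7.42) = 2.188; fraction as HOCl = 1/(1 + 2.188) = 0.3137.
Free chlorine required for 2.83 ppm HOCl: 2.83 / 0.3137 = 9.021 ppm.
FC to add: 9.021 − 0.8 = 8.221 mg/L as Cl₂.
Cl₂ equivalent: 8.221 mg/L × 396,000 L = 3256 g.
Product at 90.3% available Cl: 3256 / 0.903 = 3605 g.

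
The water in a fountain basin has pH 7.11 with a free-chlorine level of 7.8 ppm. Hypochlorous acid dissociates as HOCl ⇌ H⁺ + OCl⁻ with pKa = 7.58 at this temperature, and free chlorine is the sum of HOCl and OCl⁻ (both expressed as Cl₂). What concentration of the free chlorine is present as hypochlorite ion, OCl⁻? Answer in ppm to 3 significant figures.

[OCl⁻]/[HOCl] = 10^(pH − pKa) = 10^(7.11 − 7.58) = 10^-0.47 = 0.3388.
Fraction as HOCl = 1 / (1 + 0.3388) = 0.7469.
OCl⁻ = (1 − 0.7469) × 7.8 ppm = 1.974 ppm.

1.97 ppm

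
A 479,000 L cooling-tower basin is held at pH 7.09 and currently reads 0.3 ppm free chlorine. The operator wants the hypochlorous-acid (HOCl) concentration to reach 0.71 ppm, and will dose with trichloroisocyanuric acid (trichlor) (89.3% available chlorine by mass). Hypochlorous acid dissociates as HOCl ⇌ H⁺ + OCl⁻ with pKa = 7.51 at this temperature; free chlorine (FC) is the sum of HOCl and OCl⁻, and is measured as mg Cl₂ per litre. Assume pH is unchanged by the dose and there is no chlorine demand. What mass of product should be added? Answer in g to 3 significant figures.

365 g

[OCl⁻]/[HOCl] = 10^(pH − pKa) = 10^(7.09 − 7.51) = 0.3802; fraction as HOCl = 1/(1 + 0.3802) = 0.7245.
Free chlorine required for 0.71 ppm HOCl: 0.71 / 0.7245 = 0.9799 ppm.
FC to add: 0.9799 − 0.3 = 0.6799 mg/L as Cl₂.
Cl₂ equivalent: 0.6799 mg/L × 479,000 L = 325.7 g.
Product at 89.3% available Cl: 325.7 / 0.893 = 364.7 g.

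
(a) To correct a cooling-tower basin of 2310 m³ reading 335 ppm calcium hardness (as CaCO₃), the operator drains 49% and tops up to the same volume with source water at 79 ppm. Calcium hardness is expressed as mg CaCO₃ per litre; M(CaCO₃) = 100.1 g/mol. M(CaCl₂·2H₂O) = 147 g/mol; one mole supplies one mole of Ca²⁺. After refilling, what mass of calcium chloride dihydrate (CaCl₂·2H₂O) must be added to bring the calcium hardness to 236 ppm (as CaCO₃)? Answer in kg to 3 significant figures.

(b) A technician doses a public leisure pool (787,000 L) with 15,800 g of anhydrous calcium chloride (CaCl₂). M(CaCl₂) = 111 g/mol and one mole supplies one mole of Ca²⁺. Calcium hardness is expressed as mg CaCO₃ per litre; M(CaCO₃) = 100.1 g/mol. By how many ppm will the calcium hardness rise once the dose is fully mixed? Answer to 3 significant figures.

(a) Volume: 2310 m³ = 2,310,000 L.
(a) After draining 49% and refilling: 335 × 0.51 + 79 × 0.49 = 209.56 ppm.
(a) Deficit to target: 236 − 209.56 = 26.44 mg/L.
(a) As CaCO₃: 26.44 mg/L × 2,310,000 L = 61,080 g; ÷ 100.1 = 610.2 mol Ca²⁺.
(a) Mass: 610.2 × 147 = 89,690 g.

(b) Moles of Ca²⁺: 15,800 g ÷ 111 g/mol = 142.3 mol.
(b) As CaCO₃: 142.3 mol × 100.1 g/mol = 14,250 g.
(b) Rise: 14,250 g / 787,000 L × 1000 = 18.1 mg/L.

(a) 89.7 kg; (b) 18.1 ppm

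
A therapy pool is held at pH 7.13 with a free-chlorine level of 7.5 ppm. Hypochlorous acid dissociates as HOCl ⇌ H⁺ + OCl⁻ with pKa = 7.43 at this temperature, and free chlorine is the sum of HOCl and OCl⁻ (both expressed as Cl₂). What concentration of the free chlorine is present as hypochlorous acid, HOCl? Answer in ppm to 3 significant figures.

5.00 ppm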